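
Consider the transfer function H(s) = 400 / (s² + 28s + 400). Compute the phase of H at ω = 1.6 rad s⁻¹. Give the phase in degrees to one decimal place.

-6.4°

∠[(j1.6)² + 28(j1.6) + 400] = ∠[397.44 + j44.8] = 6.43°
∠H(j1.6) = −6.43° = -6.43°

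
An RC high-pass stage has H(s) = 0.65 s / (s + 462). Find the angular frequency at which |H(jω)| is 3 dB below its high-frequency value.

462 rad/s

For a single-pole high-pass, the −3 dB point is at the pole: ω = 462 rad/s.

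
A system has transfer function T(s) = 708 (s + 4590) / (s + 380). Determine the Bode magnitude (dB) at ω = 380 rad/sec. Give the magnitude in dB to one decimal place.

75.7 dB

|j380 + 4590| = √(380² + 4590²) = 4606
|j380 + 380| = √(380² + 380²) = 537.4
|T(j380)| = 708 × 4606 / 537.4 = 6067.8
20 log₁₀(6067.8) = 75.66 dB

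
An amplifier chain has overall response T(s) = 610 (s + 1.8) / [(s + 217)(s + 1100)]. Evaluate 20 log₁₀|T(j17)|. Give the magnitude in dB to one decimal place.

-27.2 dB

|j17 + 1.8| = √(17² + 1.8²) = 17.1
|j17 + 217| = √(17² + 217²) = 217.7
|j17 + 1100| = √(17² + 1100²) = 1100
|T(j17)| = 610 × 17.1 / (217.7 × 1100) = 0.043548
20 log₁₀(0.043548) = -27.22 dB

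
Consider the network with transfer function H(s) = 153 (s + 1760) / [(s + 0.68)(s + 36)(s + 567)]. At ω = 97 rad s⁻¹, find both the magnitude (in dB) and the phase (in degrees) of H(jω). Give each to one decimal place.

|H| = -26.6 dB, ∠H = -165.8°

|j97 + 1760| = √(97² + 1760²) = 1763
|j97 + 0.68| = √(97² + 0.68²) = 97
|j97 + 36| = √(97² + 36²) = 103.5
|j97 + 567| = √(97² + 567²) = 575.2
|H(j97)| = 153 × 1763 / (97 × 103.5 × 575.2) = 0.046713
20 log₁₀(0.046713) = -26.61 dB
∠(j97 + 1760) = arctan(97/1760) = 3.15°
∠(j97 + 0.68) = arctan(97/0.68) = 89.60°
∠(j97 + 36) = arctan(97/36) = 69.64°
∠(j97 + 567) = arctan(97/567) = 9.71°
∠H(j97) = 3.15° − (89.60° + 69.64° + 9.71°) = -165.79°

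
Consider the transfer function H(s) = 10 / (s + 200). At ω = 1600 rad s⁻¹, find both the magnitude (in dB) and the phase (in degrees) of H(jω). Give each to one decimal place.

|H| = -44.1 dB, ∠H = -82.9 deg

|j1600 + 200| = √(1600² + 200²) = 1612
|H(j1600)| = 10 / 1612 = 0.0062017
20 log₁₀(0.0062017) = -44.15 dB
∠(j1600 + 200) = arctan(1600/200) = 82.87°
∠H(j1600) = −82.87° = -82.87°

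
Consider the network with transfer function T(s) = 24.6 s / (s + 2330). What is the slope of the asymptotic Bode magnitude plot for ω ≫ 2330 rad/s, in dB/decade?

With 1 zero and 1 pole, the high-frequency asymptotic slope is 20 × (1 − 1) = 0 dB/decade.

0 dB/decade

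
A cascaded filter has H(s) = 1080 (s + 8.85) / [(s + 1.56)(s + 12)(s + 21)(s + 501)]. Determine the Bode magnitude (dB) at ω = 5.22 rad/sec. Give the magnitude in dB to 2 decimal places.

-36.86 dB

|j5.22 + 8.85| = √(5.22² + 8.85²) = 10.27
|j5.22 + 1.56| = √(5.22² + 1.56²) = 5.448
|j5.22 + 12| = √(5.22² + 12²) = 13.09
|j5.22 + 21| = √(5.22² + 21²) = 21.64
|j5.22 + 501| = √(5.22² + 501²) = 501
|H(j5.22)| = 1080 × 10.27 / (5.448 × 13.09 × 21.64 × 501) = 0.014356
20 log₁₀(0.014356) = -36.859 dB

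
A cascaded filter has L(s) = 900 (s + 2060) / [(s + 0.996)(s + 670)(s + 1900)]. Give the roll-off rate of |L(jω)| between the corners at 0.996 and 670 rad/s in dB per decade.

In this band the factors already past their corner are: pole at 0.996; net slope = -20 dB/decade.

-20 dB/decade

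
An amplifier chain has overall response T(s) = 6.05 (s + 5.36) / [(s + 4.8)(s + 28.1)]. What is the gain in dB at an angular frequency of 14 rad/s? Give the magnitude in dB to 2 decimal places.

|j14 + 5.36| = √(14² + 5.36²) = 14.99
|j14 + 4.8| = √(14² + 4.8²) = 14.8
|j14 + 28.1| = √(14² + 28.1²) = 31.39
|T(j14)| = 6.05 × 14.99 / (14.8 × 31.39) = 0.1952
20 log₁₀(0.1952) = -14.191 dB

-14.19 dB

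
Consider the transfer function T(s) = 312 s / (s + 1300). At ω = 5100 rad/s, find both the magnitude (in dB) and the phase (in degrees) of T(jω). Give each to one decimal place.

|T| = 49.6 dB, ∠T = 14.3°

|j5100| = 5100
|j5100 + 1300| = √(5100² + 1300²) = 5263
|T(j5100)| = 312 × 5100 / 5263 = 302.33
20 log₁₀(302.33) = 49.61 dB
∠(j5100) = 90.00°
∠(j5100 + 1300) = arctan(5100/1300) = 75.70°
∠T(j5100) = 90.00° − 75.70° = 14.30°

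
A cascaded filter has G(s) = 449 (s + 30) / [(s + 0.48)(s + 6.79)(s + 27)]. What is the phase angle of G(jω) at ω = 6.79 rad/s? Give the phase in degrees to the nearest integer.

-132 deg

∠(j6.79 + 30) = arctan(6.79/30) = 12.75°
∠(j6.79 + 0.48) = arctan(6.79/0.48) = 85.96°
∠(j6.79 + 6.79) = arctan(6.79/6.79) = 45.00°
∠(j6.79 + 27) = arctan(6.79/27) = 14.12°
∠G(j6.79) = 12.75° − (85.96° + 45.00° + 14.12°) = -132.32°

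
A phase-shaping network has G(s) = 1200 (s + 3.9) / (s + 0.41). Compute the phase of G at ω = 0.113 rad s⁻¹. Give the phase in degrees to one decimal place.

-13.7°

∠(j0.113 + 3.9) = arctan(0.113/3.9) = 1.66°
∠(j0.113 + 0.41) = arctan(0.113/0.41) = 15.41°
∠G(j0.113) = 1.66° − 15.41° = -13.75°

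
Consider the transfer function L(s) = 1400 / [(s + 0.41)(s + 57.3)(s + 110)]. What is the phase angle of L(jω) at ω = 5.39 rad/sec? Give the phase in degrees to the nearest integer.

-94 deg

∠(j5.39 + 0.41) = arctan(5.39/0.41) = 85.65°
∠(j5.39 + 57.3) = arctan(5.39/57.3) = 5.37°
∠(j5.39 + 110) = arctan(5.39/110) = 2.81°
∠L(j5.39) = − (85.65° + 5.37° + 2.81°) = -93.83°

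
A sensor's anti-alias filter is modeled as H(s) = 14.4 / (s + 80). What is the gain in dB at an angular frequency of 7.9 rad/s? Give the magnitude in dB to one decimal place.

-14.9 dB

|j7.9 + 80| = √(7.9² + 80²) = 80.39
|H(j7.9)| = 14.4 / 80.39 = 0.17913
20 log₁₀(0.17913) = -14.94 dB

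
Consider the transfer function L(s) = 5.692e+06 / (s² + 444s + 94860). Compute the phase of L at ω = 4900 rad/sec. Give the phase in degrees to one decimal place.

∠[(j4900)² + 444(j4900) + 94860] = ∠[-2.3915e+07 + j2.1756e+06] = 174.80°
∠L(j4900) = −174.80° = -174.80°

-174.8°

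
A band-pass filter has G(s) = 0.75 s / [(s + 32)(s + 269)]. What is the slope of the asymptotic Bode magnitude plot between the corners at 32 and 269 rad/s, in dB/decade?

0 dB/decade

In this band the factors already past their corner are: 1 differentiator zero, pole at 32; net slope = 0 dB/decade.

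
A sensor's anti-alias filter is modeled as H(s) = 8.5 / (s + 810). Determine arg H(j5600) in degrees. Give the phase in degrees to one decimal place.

∠(j5600 + 810) = arctan(5600/810) = 81.77°
∠H(j5600) = −81.77° = -81.77°

-81.8°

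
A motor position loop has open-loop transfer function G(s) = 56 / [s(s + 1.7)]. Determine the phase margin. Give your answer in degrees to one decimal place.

Gain crossover: |G(jω)| = 1 at ω ≈ 7.39 rad/s.
∠G(j7.39) = −90° − arctan(7.39/1.7) ≈ -167.04°
PM = 180° + (-167.04°) = 12.96°

13.0 deg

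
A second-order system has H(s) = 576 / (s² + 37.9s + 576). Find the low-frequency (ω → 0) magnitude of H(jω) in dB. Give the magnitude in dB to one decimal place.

0.0 dB

H(0) = 576 / 576 = 1
20 log₁₀(1) = 0.00 dB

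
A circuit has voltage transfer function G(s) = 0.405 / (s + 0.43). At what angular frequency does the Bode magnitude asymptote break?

The single real pole at s = −0.43 gives a corner at ω = 0.43 rad/s.

0.43 rad/s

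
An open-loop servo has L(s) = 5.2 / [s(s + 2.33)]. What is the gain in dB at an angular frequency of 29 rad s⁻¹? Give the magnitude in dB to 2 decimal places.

-44.20 dB

|j29 + 2.33| = √(29² + 2.33²) = 29.09
|j29| = 29
|L(j29)| = 5.2 / (29.09 × 29) = 0.0061633
20 log₁₀(0.0061633) = -44.204 dB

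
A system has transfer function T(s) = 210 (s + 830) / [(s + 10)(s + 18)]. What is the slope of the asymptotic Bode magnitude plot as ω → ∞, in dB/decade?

-20 dB/decade

With 1 zero and 2 poles, the high-frequency asymptotic slope is 20 × (1 − 2) = -20 dB/decade.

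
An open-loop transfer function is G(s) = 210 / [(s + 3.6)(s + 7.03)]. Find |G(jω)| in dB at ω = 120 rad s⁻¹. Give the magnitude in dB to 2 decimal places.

|j120 + 3.6| = √(120² + 3.6²) = 120.1
|j120 + 7.03| = √(120² + 7.03²) = 120.2
|G(j120)| = 210 / (120.1 × 120.2) = 0.014552
20 log₁₀(0.014552) = -36.742 dB

-36.74 dB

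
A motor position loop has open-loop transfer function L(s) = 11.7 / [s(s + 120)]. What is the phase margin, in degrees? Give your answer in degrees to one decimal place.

Gain crossover: |L(jω)| = 1 at ω ≈ 0.0975 rad/s.
∠L(j0.0975) = −90° − arctan(0.0975/120) ≈ -90.05°
PM = 180° + (-90.05°) = 89.95°

90.0°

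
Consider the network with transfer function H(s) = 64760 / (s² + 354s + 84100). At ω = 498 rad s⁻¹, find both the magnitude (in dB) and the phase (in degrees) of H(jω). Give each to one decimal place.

|(j498)² + 354(j498) + 84100| = |-1.639e+05 + j1.7629e+05| = 2.407e+05
|H(j498)| = 64760 / 2.407e+05 = 0.26903
20 log₁₀(0.26903) = -11.40 dB
∠[(j498)² + 354(j498) + 84100] = ∠[-1.639e+05 + j1.7629e+05] = 132.91°
∠H(j498) = −132.91° = -132.91°

|H| = -11.4 dB, ∠H = -132.9°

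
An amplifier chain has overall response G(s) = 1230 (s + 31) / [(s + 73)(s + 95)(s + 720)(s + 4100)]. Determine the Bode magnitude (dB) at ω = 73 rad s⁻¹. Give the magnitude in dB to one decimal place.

|j73 + 31| = √(73² + 31²) = 79.31
|j73 + 73| = √(73² + 73²) = 103.2
|j73 + 95| = √(73² + 95²) = 119.8
|j73 + 720| = √(73² + 720²) = 723.7
|j73 + 4100| = √(73² + 4100²) = 4101
|G(j73)| = 1230 × 79.31 / (103.2 × 119.8 × 723.7 × 4101) = 2.6577e-06
20 log₁₀(2.6577e-06) = -111.51 dB

-111.5 dB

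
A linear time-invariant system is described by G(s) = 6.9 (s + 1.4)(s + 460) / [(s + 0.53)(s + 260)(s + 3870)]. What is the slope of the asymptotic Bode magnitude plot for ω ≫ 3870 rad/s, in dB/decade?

With 2 zeros and 3 poles, the high-frequency asymptotic slope is 20 × (2 − 3) = -20 dB/decade.

-20 dB/decade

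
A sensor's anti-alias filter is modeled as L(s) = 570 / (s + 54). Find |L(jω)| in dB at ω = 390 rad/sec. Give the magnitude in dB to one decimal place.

|j390 + 54| = √(390² + 54²) = 393.7
|L(j390)| = 570 / 393.7 = 1.4477
20 log₁₀(1.4477) = 3.21 dB

3.2 dB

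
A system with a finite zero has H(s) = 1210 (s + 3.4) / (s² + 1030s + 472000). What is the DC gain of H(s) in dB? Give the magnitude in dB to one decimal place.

H(0) = 1210 × 3.4 / 472000 = 0.0087161
20 log₁₀(0.0087161) = -41.19 dB

-41.2 dB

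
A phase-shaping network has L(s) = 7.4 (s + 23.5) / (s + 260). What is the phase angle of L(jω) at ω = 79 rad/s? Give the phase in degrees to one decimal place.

∠(j79 + 23.5) = arctan(79/23.5) = 73.43°
∠(j79 + 260) = arctan(79/260) = 16.90°
∠L(j79) = 73.43° − 16.90° = 56.53°

56.5°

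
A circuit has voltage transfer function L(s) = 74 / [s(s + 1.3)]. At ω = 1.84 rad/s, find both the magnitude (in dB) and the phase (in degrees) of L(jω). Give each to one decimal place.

|j1.84 + 1.3| = √(1.84² + 1.3²) = 2.253
|j1.84| = 1.84
|L(j1.84)| = 74 / (2.253 × 1.84) = 17.851
20 log₁₀(17.851) = 25.03 dB
∠(j1.84 + 1.3) = arctan(1.84/1.3) = 54.76°
∠(j1.84) = 90.00°
∠L(j1.84) = − (54.76° + 90.00°) = -144.76°

|L| = 25.0 dB, ∠L = -144.8°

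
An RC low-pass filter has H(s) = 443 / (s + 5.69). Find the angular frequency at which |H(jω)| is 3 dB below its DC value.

For a single-pole low-pass, the −3 dB point is at the pole: ω = 5.69 rad/sec.

5.69 rad/sec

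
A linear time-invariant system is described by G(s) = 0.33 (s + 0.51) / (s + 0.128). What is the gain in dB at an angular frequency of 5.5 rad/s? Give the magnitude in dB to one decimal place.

|j5.5 + 0.51| = √(5.5² + 0.51²) = 5.524
|j5.5 + 0.128| = √(5.5² + 0.128²) = 5.501
|G(j5.5)| = 0.33 × 5.524 / 5.501 = 0.33133
20 log₁₀(0.33133) = -9.59 dB

-9.6 dB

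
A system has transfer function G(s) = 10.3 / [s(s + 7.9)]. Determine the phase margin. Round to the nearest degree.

Gain crossover: |G(jω)| = 1 at ω ≈ 1.29 rad/s.
∠G(j1.29) = −90° − arctan(1.29/7.9) ≈ -99.25°
PM = 180° + (-99.25°) = 80.75°

81°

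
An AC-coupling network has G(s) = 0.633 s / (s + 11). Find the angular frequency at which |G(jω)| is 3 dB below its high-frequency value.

11 rad/sec

For a single-pole high-pass, the −3 dB point is at the pole: ω = 11 rad/sec.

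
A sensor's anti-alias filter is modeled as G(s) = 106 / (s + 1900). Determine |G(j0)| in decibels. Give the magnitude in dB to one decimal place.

-25.1 dB

G(0) = 106 / 1900 = 0.055789
20 log₁₀(0.055789) = -25.07 dB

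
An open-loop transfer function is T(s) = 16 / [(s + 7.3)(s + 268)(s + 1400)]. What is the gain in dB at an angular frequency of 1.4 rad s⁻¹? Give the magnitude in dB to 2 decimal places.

-104.83 dB

|j1.4 + 7.3| = √(1.4² + 7.3²) = 7.433
|j1.4 + 268| = √(1.4² + 268²) = 268
|j1.4 + 1400| = √(1.4² + 1400²) = 1400
|T(j1.4)| = 16 / (7.433 × 268 × 1400) = 5.737e-06
20 log₁₀(5.737e-06) = -104.826 dB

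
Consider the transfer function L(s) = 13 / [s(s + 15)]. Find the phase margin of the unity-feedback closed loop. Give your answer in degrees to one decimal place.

86.7°

Gain crossover: |L(jω)| = 1 at ω ≈ 0.865 rad/s.
∠L(j0.865) = −90° − arctan(0.865/15) ≈ -93.30°
PM = 180° + (-93.30°) = 86.70°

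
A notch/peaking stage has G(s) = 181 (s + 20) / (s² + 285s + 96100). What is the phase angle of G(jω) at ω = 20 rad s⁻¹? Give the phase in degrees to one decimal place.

41.6 deg

∠(j20 + 20) = arctan(20/20) = 45.00°
∠[(j20)² + 285(j20) + 96100] = ∠[95700 + j5700] = 3.41°
∠G(j20) = 45.00° − 3.41° = 41.59°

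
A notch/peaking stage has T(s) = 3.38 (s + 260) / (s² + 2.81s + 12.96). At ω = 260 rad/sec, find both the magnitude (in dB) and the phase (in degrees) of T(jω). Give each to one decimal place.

|T| = -34.7 dB, ∠T = -134.4°

|j260 + 260| = √(260² + 260²) = 367.7
|(j260)² + 2.81(j260) + 12.96| = |-67587 + j730.6| = 6.759e+04
|T(j260)| = 3.38 × 367.7 / 6.759e+04 = 0.018387
20 log₁₀(0.018387) = -34.71 dB
∠(j260 + 260) = arctan(260/260) = 45.00°
∠[(j260)² + 2.81(j260) + 12.96] = ∠[-67587 + j730.6] = 179.38°
∠T(j260) = 45.00° − 179.38° = -134.38°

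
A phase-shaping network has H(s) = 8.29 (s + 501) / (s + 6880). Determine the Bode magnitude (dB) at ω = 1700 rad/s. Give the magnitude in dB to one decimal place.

|j1700 + 501| = √(1700² + 501²) = 1772
|j1700 + 6880| = √(1700² + 6880²) = 7087
|H(j1700)| = 8.29 × 1772 / 7087 = 2.0732
20 log₁₀(2.0732) = 6.33 dB

6.3 dB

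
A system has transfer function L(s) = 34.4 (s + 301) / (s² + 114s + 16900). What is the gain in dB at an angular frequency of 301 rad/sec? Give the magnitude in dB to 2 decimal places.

-14.89 dB

|j301 + 301| = √(301² + 301²) = 425.7
|(j301)² + 114(j301) + 16900| = |-73701 + j34314| = 8.13e+04
|L(j301)| = 34.4 × 425.7 / 8.13e+04 = 0.18012
20 log₁₀(0.18012) = -14.889 dB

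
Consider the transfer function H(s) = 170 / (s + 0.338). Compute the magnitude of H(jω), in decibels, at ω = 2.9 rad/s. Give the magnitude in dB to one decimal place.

|j2.9 + 0.338| = √(2.9² + 0.338²) = 2.92
|H(j2.9)| = 170 / 2.92 = 58.227
20 log₁₀(58.227) = 35.30 dB

35.3 dB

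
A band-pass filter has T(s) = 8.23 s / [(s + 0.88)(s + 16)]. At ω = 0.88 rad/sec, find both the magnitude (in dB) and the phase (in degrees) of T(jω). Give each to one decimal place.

|T| = -8.8 dB, ∠T = 41.9°

|j0.88| = 0.88
|j0.88 + 0.88| = √(0.88² + 0.88²) = 1.245
|j0.88 + 16| = √(0.88² + 16²) = 16.02
|T(j0.88)| = 8.23 × 0.88 / (1.245 × 16.02) = 0.36317
20 log₁₀(0.36317) = -8.80 dB
∠(j0.88) = 90.00°
∠(j0.88 + 0.88) = arctan(0.88/0.88) = 45.00°
∠(j0.88 + 16) = arctan(0.88/16) = 3.15°
∠T(j0.88) = 90.00° − (45.00° + 3.15°) = 41.85°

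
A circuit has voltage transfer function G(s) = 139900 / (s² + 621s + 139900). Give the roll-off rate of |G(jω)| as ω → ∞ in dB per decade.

-40 dB/decade

With 0 zeros and 2 poles, the high-frequency asymptotic slope is 20 × (0 − 2) = -40 dB/decade.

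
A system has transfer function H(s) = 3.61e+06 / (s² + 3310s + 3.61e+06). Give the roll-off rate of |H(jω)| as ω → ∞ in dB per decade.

With 0 zeros and 2 poles, the high-frequency asymptotic slope is 20 × (0 − 2) = -40 dB/decade.

-40 dB/decade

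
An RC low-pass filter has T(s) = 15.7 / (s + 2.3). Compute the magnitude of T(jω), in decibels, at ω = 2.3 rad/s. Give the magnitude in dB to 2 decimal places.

13.67 dB

|j2.3 + 2.3| = √(2.3² + 2.3²) = 3.253
|T(j2.3)| = 15.7 / 3.253 = 4.8268
20 log₁₀(4.8268) = 13.673 dB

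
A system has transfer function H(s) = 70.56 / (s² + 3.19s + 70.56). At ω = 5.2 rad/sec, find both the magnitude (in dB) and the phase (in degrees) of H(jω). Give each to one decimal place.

|H| = 3.6 dB, ∠H = -20.9°

|(j5.2)² + 3.19(j5.2) + 70.56| = |43.52 + j16.588| = 46.57
|H(j5.2)| = 70.56 / 46.57 = 1.515
20 log₁₀(1.515) = 3.61 dB
∠[(j5.2)² + 3.19(j5.2) + 70.56] = ∠[43.52 + j16.588] = 20.86°
∠H(j5.2) = −20.86° = -20.86°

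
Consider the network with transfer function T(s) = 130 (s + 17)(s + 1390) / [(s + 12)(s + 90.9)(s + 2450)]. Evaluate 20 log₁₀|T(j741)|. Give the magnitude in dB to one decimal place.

-19.4 dB

|j741 + 17| = √(741² + 17²) = 741.2
|j741 + 1390| = √(741² + 1390²) = 1575
|j741 + 12| = √(741² + 12²) = 741.1
|j741 + 90.9| = √(741² + 90.9²) = 746.6
|j741 + 2450| = √(741² + 2450²) = 2560
|T(j741)| = 130 × 741.2 × 1575 / (741.1 × 746.6 × 2560) = 0.10718
20 log₁₀(0.10718) = -19.40 dB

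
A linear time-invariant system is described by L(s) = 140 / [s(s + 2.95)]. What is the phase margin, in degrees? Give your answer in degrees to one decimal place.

14.2 deg

Gain crossover: |L(jω)| = 1 at ω ≈ 11.6 rad s⁻¹.
∠L(j11.6) = −90° − arctan(11.6/2.95) ≈ -165.79°
PM = 180° + (-165.79°) = 14.21°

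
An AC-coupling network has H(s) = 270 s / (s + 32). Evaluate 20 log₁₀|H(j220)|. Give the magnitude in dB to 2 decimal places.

|j220| = 220
|j220 + 32| = √(220² + 32²) = 222.3
|H(j220)| = 270 × 220 / 222.3 = 267.19
20 log₁₀(267.19) = 48.536 dB

48.54 dB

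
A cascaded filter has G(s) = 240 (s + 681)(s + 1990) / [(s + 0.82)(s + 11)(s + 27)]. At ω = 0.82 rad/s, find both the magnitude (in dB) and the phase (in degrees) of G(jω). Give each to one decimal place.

|G| = 119.5 dB, ∠G = -50.9°

|j0.82 + 681| = √(0.82² + 681²) = 681
|j0.82 + 1990| = √(0.82² + 1990²) = 1990
|j0.82 + 0.82| = √(0.82² + 0.82²) = 1.16
|j0.82 + 11| = √(0.82² + 11²) = 11.03
|j0.82 + 27| = √(0.82² + 27²) = 27.01
|G(j0.82)| = 240 × 681 × 1990 / (1.16 × 11.03 × 27.01) = 9.4129e+05
20 log₁₀(9.4129e+05) = 119.47 dB
∠(j0.82 + 681) = arctan(0.82/681) = 0.07°
∠(j0.82 + 1990) = arctan(0.82/1990) = 0.02°
∠(j0.82 + 0.82) = arctan(0.82/0.82) = 45.00°
∠(j0.82 + 11) = arctan(0.82/11) = 4.26°
∠(j0.82 + 27) = arctan(0.82/27) = 1.74°
∠G(j0.82) = 0.07° + 0.02° − (45.00° + 4.26° + 1.74°) = -50.91°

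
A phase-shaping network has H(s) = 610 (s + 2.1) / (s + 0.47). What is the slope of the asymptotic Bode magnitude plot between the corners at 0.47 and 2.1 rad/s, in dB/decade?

In this band the factors already past their corner are: pole at 0.47; net slope = -20 dB/decade.

-20 dB/decade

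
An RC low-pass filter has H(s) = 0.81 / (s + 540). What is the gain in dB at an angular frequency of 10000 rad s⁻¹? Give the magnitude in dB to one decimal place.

|j10000 + 540| = √(10000² + 540²) = 1.001e+04
|H(j10000)| = 0.81 / 1.001e+04 = 8.0882e-05
20 log₁₀(8.0882e-05) = -81.84 dB

-81.8 dB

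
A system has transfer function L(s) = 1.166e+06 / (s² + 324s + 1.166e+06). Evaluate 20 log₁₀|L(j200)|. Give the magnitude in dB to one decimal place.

|(j200)² + 324(j200) + 1.166e+06| = |1.126e+06 + j64800| = 1.128e+06
|L(j200)| = 1.166e+06 / 1.128e+06 = 1.0338
20 log₁₀(1.0338) = 0.29 dB

0.3 dB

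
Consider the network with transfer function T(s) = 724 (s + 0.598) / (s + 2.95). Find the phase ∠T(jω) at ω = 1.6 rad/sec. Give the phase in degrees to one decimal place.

∠(j1.6 + 0.598) = arctan(1.6/0.598) = 69.51°
∠(j1.6 + 2.95) = arctan(1.6/2.95) = 28.47°
∠T(j1.6) = 69.51° − 28.47° = 41.03°

41.0°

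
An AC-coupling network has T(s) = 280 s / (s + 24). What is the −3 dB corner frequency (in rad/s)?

24 rad/s

For a single-pole high-pass, the −3 dB point is at the pole: ω = 24 rad/s.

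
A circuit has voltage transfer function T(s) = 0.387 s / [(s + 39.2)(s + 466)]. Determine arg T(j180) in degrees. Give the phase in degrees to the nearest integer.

∠(j180) = 90.00°
∠(j180 + 39.2) = arctan(180/39.2) = 77.71°
∠(j180 + 466) = arctan(180/466) = 21.12°
∠T(j180) = 90.00° − (77.71° + 21.12°) = -8.83°

-9°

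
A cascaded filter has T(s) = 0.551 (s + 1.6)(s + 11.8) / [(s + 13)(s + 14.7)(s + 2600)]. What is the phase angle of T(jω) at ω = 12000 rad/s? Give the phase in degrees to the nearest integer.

∠(j12000 + 1.6) = arctan(12000/1.6) = 89.99°
∠(j12000 + 11.8) = arctan(12000/11.8) = 89.94°
∠(j12000 + 13) = arctan(12000/13) = 89.94°
∠(j12000 + 14.7) = arctan(12000/14.7) = 89.93°
∠(j12000 + 2600) = arctan(12000/2600) = 77.77°
∠T(j12000) = 89.99° + 89.94° − (89.94° + 89.93° + 77.77°) = -77.71°

-78 deg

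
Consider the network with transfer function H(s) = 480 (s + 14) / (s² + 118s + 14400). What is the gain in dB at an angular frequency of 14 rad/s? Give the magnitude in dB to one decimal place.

-3.5 dB

|j14 + 14| = √(14² + 14²) = 19.8
|(j14)² + 118(j14) + 14400| = |14204 + j1652| = 1.43e+04
|H(j14)| = 480 × 19.8 / 1.43e+04 = 0.66459
20 log₁₀(0.66459) = -3.55 dB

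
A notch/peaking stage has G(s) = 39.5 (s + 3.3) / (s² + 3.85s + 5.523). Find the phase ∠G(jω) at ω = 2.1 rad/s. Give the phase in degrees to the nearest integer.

∠(j2.1 + 3.3) = arctan(2.1/3.3) = 32.47°
∠[(j2.1)² + 3.85(j2.1) + 5.523] = ∠[1.113 + j8.085] = 82.16°
∠G(j2.1) = 32.47° − 82.16° = -49.69°

-50 deg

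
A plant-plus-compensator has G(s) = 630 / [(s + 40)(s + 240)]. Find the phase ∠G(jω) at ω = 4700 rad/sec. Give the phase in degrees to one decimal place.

∠(j4700 + 40) = arctan(4700/40) = 89.51°
∠(j4700 + 240) = arctan(4700/240) = 87.08°
∠G(j4700) = − (89.51° + 87.08°) = -176.59°

-176.6°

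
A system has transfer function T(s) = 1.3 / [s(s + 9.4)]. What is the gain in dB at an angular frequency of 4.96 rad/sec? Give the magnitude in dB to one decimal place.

-32.2 dB

|j4.96 + 9.4| = √(4.96² + 9.4²) = 10.63
|j4.96| = 4.96
|T(j4.96)| = 1.3 / (10.63 × 4.96) = 0.02466
20 log₁₀(0.02466) = -32.16 dB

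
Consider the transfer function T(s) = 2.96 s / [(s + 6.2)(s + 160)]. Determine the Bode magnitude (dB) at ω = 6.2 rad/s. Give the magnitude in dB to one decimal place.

-37.7 dB

|j6.2| = 6.2
|j6.2 + 6.2| = √(6.2² + 6.2²) = 8.768
|j6.2 + 160| = √(6.2² + 160²) = 160.1
|T(j6.2)| = 2.96 × 6.2 / (8.768 × 160.1) = 0.013072
20 log₁₀(0.013072) = -37.67 dB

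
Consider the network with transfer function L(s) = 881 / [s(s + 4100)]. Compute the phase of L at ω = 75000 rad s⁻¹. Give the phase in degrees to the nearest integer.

∠(j75000 + 4100) = arctan(75000/4100) = 86.87°
∠(j75000) = 90.00°
∠L(j75000) = − (86.87° + 90.00°) = -176.87°

-177°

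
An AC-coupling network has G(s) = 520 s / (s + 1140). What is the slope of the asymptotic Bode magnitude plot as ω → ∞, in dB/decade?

0 dB/decade

With 1 zero and 1 pole, the high-frequency asymptotic slope is 20 × (1 − 1) = 0 dB/decade.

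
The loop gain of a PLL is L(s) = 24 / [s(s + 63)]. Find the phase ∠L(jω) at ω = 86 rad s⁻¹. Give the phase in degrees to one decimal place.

-143.8°

∠(j86 + 63) = arctan(86/63) = 53.78°
∠(j86) = 90.00°
∠L(j86) = − (53.78° + 90.00°) = -143.78°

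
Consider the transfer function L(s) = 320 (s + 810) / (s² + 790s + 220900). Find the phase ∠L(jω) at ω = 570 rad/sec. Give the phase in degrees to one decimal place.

∠(j570 + 810) = arctan(570/810) = 35.13°
∠[(j570)² + 790(j570) + 220900] = ∠[-1.04e+05 + j4.503e+05] = 103.00°
∠L(j570) = 35.13° − 103.00° = -67.87°

-67.9°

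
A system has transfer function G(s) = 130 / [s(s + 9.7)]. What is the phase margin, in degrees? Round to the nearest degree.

Gain crossover: |G(jω)| = 1 at ω ≈ 9.55 rad/s.
∠G(j9.55) = −90° − arctan(9.55/9.7) ≈ -134.55°
PM = 180° + (-134.55°) = 45.45°

45°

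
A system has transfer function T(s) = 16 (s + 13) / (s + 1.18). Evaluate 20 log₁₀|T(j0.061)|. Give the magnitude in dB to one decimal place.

44.9 dB

|j0.061 + 13| = √(0.061² + 13²) = 13
|j0.061 + 1.18| = √(0.061² + 1.18²) = 1.182
|T(j0.061)| = 16 × 13 / 1.182 = 176.04
20 log₁₀(176.04) = 44.91 dB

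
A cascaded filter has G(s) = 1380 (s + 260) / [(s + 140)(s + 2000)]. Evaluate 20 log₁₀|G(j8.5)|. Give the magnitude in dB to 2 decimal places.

|j8.5 + 260| = √(8.5² + 260²) = 260.1
|j8.5 + 140| = √(8.5² + 140²) = 140.3
|j8.5 + 2000| = √(8.5² + 2000²) = 2000
|G(j8.5)| = 1380 × 260.1 / (140.3 × 2000) = 1.2797
20 log₁₀(1.2797) = 2.142 dB

2.14 dB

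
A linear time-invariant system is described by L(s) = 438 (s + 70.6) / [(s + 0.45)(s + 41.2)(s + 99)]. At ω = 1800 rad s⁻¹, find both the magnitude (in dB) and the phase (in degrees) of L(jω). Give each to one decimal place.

|j1800 + 70.6| = √(1800² + 70.6²) = 1801
|j1800 + 0.45| = √(1800² + 0.45²) = 1800
|j1800 + 41.2| = √(1800² + 41.2²) = 1800
|j1800 + 99| = √(1800² + 99²) = 1803
|L(j1800)| = 438 × 1801 / (1800 × 1800 × 1803) = 0.00013505
20 log₁₀(0.00013505) = -77.39 dB
∠(j1800 + 70.6) = arctan(1800/70.6) = 87.75°
∠(j1800 + 0.45) = arctan(1800/0.45) = 89.99°
∠(j1800 + 41.2) = arctan(1800/41.2) = 88.69°
∠(j1800 + 99) = arctan(1800/99) = 86.85°
∠L(j1800) = 87.75° − (89.99° + 88.69° + 86.85°) = -177.77°

|L| = -77.4 dB, ∠L = -177.8°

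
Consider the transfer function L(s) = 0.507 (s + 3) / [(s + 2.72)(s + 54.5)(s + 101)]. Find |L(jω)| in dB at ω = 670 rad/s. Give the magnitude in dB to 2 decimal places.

|j670 + 3| = √(670² + 3²) = 670
|j670 + 2.72| = √(670² + 2.72²) = 670
|j670 + 54.5| = √(670² + 54.5²) = 672.2
|j670 + 101| = √(670² + 101²) = 677.6
|L(j670)| = 0.507 × 670 / (670 × 672.2 × 677.6) = 1.1131e-06
20 log₁₀(1.1131e-06) = -119.069 dB

-119.07 dB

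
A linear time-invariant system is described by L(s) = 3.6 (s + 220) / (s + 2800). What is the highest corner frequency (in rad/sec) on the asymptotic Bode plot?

Break frequencies occur at each pole and zero magnitude: 220 rad/sec, 2800 rad/sec.
The highest is 2800 rad/sec.

2800 rad/sec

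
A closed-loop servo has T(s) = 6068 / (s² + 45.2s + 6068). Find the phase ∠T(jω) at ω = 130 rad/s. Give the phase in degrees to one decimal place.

-151.5°

∠[(j130)² + 45.2(j130) + 6068] = ∠[-10832 + j5876] = 151.52°
∠T(j130) = −151.52° = -151.52°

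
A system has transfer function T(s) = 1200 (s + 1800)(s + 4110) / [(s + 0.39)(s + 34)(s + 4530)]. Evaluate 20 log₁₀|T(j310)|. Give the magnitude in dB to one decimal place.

|j310 + 1800| = √(310² + 1800²) = 1826
|j310 + 4110| = √(310² + 4110²) = 4122
|j310 + 0.39| = √(310² + 0.39²) = 310
|j310 + 34| = √(310² + 34²) = 311.9
|j310 + 4530| = √(310² + 4530²) = 4541
|T(j310)| = 1200 × 1826 × 4122 / (310 × 311.9 × 4541) = 20.58
20 log₁₀(20.58) = 26.27 dB

26.3 dB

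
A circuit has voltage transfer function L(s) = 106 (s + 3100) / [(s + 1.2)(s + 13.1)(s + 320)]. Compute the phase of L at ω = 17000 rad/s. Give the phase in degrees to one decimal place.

∠(j17000 + 3100) = arctan(17000/3100) = 79.67°
∠(j17000 + 1.2) = arctan(17000/1.2) = 90.00°
∠(j17000 + 13.1) = arctan(17000/13.1) = 89.96°
∠(j17000 + 320) = arctan(17000/320) = 88.92°
∠L(j17000) = 79.67° − (90.00° + 89.96° + 88.92°) = -189.21°

-189.2 deg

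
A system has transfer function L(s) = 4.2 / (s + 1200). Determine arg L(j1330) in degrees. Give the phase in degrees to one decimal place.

∠(j1330 + 1200) = arctan(1330/1200) = 47.94°
∠L(j1330) = −47.94° = -47.94°

-47.9°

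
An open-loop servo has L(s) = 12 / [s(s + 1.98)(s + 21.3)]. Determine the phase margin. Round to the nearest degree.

Gain crossover: |L(jω)| = 1 at ω ≈ 0.282 rad/s.
∠L(j0.282) = −90° − arctan(0.282/1.98) − arctan(0.282/21.3) ≈ -98.85°
PM = 180° + (-98.85°) = 81.15°

81°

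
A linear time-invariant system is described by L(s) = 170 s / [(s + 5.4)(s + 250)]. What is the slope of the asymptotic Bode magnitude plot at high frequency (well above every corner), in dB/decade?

With 1 zero and 2 poles, the high-frequency asymptotic slope is 20 × (1 − 2) = -20 dB/decade.

-20 dB/decade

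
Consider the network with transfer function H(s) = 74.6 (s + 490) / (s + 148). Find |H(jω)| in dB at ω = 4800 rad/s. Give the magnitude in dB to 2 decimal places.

37.50 dB

|j4800 + 490| = √(4800² + 490²) = 4825
|j4800 + 148| = √(4800² + 148²) = 4802
|H(j4800)| = 74.6 × 4825 / 4802 = 74.952
20 log₁₀(74.952) = 37.496 dB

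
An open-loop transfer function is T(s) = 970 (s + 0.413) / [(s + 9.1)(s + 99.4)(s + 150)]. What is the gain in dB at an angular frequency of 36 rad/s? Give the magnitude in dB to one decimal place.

-24.8 dB

|j36 + 0.413| = √(36² + 0.413²) = 36
|j36 + 9.1| = √(36² + 9.1²) = 37.13
|j36 + 99.4| = √(36² + 99.4²) = 105.7
|j36 + 150| = √(36² + 150²) = 154.3
|T(j36)| = 970 × 36 / (37.13 × 105.7 × 154.3) = 0.05767
20 log₁₀(0.05767) = -24.78 dB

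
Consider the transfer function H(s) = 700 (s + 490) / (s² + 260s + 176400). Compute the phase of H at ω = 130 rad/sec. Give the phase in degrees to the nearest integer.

∠(j130 + 490) = arctan(130/490) = 14.86°
∠[(j130)² + 260(j130) + 176400] = ∠[1.595e+05 + j33800] = 11.96°
∠H(j130) = 14.86° − 11.96° = 2.89°

3°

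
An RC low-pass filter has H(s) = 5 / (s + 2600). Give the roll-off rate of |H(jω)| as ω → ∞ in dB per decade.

With 0 zeros and 1 pole, the high-frequency asymptotic slope is 20 × (0 − 1) = -20 dB/decade.

-20 dB/decade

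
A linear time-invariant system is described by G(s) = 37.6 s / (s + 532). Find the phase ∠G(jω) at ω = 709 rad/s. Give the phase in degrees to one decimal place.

36.9°

∠(j709) = 90.00°
∠(j709 + 532) = arctan(709/532) = 53.12°
∠G(j709) = 90.00° − 53.12° = 36.88°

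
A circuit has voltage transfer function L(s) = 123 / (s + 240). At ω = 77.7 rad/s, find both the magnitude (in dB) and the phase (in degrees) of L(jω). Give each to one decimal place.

|L| = -6.2 dB, ∠L = -17.9°

|j77.7 + 240| = √(77.7² + 240²) = 252.3
|L(j77.7)| = 123 / 252.3 = 0.48758
20 log₁₀(0.48758) = -6.24 dB
∠(j77.7 + 240) = arctan(77.7/240) = 17.94°
∠L(j77.7) = −17.94° = -17.94°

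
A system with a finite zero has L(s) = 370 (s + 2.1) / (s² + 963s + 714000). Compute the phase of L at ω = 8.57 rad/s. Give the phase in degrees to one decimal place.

75.6 deg

∠(j8.57 + 2.1) = arctan(8.57/2.1) = 76.23°
∠[(j8.57)² + 963(j8.57) + 714000] = ∠[7.1393e+05 + j8252.9] = 0.66°
∠L(j8.57) = 76.23° − 0.66° = 75.57°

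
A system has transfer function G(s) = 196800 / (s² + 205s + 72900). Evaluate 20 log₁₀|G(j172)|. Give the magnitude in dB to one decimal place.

10.9 dB

|(j172)² + 205(j172) + 72900| = |43316 + j35260| = 5.585e+04
|G(j172)| = 196800 / 5.585e+04 = 3.5235
20 log₁₀(3.5235) = 10.94 dB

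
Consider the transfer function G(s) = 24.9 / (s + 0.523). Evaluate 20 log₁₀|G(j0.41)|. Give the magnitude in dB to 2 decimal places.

31.47 dB

|j0.41 + 0.523| = √(0.41² + 0.523²) = 0.6646
|G(j0.41)| = 24.9 / 0.6646 = 37.469
20 log₁₀(37.469) = 31.473 dB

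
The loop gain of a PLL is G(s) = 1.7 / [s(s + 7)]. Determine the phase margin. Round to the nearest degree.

Gain crossover: |G(jω)| = 1 at ω ≈ 0.243 rad/sec.
∠G(j0.243) = −90° − arctan(0.243/7) ≈ -91.99°
PM = 180° + (-91.99°) = 88.01°

88°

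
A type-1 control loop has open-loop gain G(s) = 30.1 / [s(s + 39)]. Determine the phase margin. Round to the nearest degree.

Gain crossover: |G(jω)| = 1 at ω ≈ 0.772 rad/s.
∠G(j0.772) = −90° − arctan(0.772/39) ≈ -91.13°
PM = 180° + (-91.13°) = 88.87°

89 deg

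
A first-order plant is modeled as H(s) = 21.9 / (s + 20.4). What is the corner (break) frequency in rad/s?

The single real pole at s = −20.4 gives a corner at ω = 20.4 rad/s.

20.4 rad/s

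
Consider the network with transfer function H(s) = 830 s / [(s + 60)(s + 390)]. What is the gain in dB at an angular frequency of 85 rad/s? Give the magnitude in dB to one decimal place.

4.6 dB

|j85| = 85
|j85 + 60| = √(85² + 60²) = 104
|j85 + 390| = √(85² + 390²) = 399.2
|H(j85)| = 830 × 85 / (104 × 399.2) = 1.6988
20 log₁₀(1.6988) = 4.60 dB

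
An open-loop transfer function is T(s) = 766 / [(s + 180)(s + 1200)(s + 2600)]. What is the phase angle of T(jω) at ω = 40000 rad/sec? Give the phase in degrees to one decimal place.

∠(j40000 + 180) = arctan(40000/180) = 89.74°
∠(j40000 + 1200) = arctan(40000/1200) = 88.28°
∠(j40000 + 2600) = arctan(40000/2600) = 86.28°
∠T(j40000) = − (89.74° + 88.28° + 86.28°) = -264.30°

-264.3 deg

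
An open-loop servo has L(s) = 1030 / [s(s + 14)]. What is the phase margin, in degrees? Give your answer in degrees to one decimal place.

24.6°

Gain crossover: |L(jω)| = 1 at ω ≈ 30.6 rad/s.
∠L(j30.6) = −90° − arctan(30.6/14) ≈ -155.42°
PM = 180° + (-155.42°) = 24.58°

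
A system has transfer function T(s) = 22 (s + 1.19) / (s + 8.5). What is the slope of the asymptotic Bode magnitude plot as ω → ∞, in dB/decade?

0 dB/decade

With 1 zero and 1 pole, the high-frequency asymptotic slope is 20 × (1 − 1) = 0 dB/decade.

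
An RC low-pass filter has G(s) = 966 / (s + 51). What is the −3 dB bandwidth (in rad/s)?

For a single-pole low-pass, the −3 dB point is at the pole: ω = 51 rad/s.

51 rad/s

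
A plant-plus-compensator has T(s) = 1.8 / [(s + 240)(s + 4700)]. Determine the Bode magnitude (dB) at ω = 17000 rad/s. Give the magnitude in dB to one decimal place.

|j17000 + 240| = √(17000² + 240²) = 1.7e+04
|j17000 + 4700| = √(17000² + 4700²) = 1.764e+04
|T(j17000)| = 1.8 / (1.7e+04 × 1.764e+04) = 6.0026e-09
20 log₁₀(6.0026e-09) = -164.43 dB

-164.4 dB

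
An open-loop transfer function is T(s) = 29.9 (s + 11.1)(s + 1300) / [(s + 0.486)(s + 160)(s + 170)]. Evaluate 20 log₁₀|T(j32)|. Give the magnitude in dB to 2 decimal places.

3.27 dB

|j32 + 11.1| = √(32² + 11.1²) = 33.87
|j32 + 1300| = √(32² + 1300²) = 1300
|j32 + 0.486| = √(32² + 0.486²) = 32
|j32 + 160| = √(32² + 160²) = 163.2
|j32 + 170| = √(32² + 170²) = 173
|T(j32)| = 29.9 × 33.87 × 1300 / (32 × 163.2 × 173) = 1.4579
20 log₁₀(1.4579) = 3.274 dB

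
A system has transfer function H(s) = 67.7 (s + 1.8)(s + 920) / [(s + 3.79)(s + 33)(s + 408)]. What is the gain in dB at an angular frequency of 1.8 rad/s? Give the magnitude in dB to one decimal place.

|j1.8 + 1.8| = √(1.8² + 1.8²) = 2.546
|j1.8 + 920| = √(1.8² + 920²) = 920
|j1.8 + 3.79| = √(1.8² + 3.79²) = 4.196
|j1.8 + 33| = √(1.8² + 33²) = 33.05
|j1.8 + 408| = √(1.8² + 408²) = 408
|H(j1.8)| = 67.7 × 2.546 × 920 / (4.196 × 33.05 × 408) = 2.8024
20 log₁₀(2.8024) = 8.95 dB

9.0 dB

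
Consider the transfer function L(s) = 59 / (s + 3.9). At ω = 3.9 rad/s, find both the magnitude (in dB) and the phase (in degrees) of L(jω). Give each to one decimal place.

|L| = 20.6 dB, ∠L = -45.0°

|j3.9 + 3.9| = √(3.9² + 3.9²) = 5.515
|L(j3.9)| = 59 / 5.515 = 10.697
20 log₁₀(10.697) = 20.59 dB
∠(j3.9 + 3.9) = arctan(3.9/3.9) = 45.00°
∠L(j3.9) = −45.00° = -45.00°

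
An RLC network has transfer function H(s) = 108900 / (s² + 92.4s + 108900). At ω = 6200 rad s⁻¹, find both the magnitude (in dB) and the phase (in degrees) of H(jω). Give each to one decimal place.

|H| = -50.9 dB, ∠H = -179.1 deg

|(j6200)² + 92.4(j6200) + 108900| = |-3.8331e+07 + j5.7288e+05| = 3.834e+07
|H(j6200)| = 108900 / 3.834e+07 = 0.0028407
20 log₁₀(0.0028407) = -50.93 dB
∠[(j6200)² + 92.4(j6200) + 108900] = ∠[-3.8331e+07 + j5.7288e+05] = 179.14°
∠H(j6200) = −179.14° = -179.14°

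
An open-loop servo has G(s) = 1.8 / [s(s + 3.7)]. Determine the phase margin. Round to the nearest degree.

83°

Gain crossover: |G(jω)| = 1 at ω ≈ 0.482 rad/s.
∠G(j0.482) = −90° − arctan(0.482/3.7) ≈ -97.43°
PM = 180° + (-97.43°) = 82.57°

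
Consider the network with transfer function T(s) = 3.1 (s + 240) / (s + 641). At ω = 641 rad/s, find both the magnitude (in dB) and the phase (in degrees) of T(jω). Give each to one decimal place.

|T| = 7.4 dB, ∠T = 24.5 deg

|j641 + 240| = √(641² + 240²) = 684.5
|j641 + 641| = √(641² + 641²) = 906.5
|T(j641)| = 3.1 × 684.5 / 906.5 = 2.3406
20 log₁₀(2.3406) = 7.39 dB
∠(j641 + 240) = arctan(641/240) = 69.47°
∠(j641 + 641) = arctan(641/641) = 45.00°
∠T(j641) = 69.47° − 45.00° = 24.47°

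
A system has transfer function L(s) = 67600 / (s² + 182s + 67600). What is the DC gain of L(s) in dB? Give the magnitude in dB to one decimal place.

L(0) = 67600 / 67600 = 1
20 log₁₀(1) = 0.00 dB

0.0 dB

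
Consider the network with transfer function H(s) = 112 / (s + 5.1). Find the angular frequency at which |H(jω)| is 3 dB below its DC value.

For a single-pole low-pass, the −3 dB point is at the pole: ω = 5.1 rad/sec.

5.1 rad/sec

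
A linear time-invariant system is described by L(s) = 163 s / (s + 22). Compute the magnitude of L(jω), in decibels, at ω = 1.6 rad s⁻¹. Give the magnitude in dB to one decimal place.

21.5 dB

|j1.6| = 1.6
|j1.6 + 22| = √(1.6² + 22²) = 22.06
|L(j1.6)| = 163 × 1.6 / 22.06 = 11.823
20 log₁₀(11.823) = 21.45 dB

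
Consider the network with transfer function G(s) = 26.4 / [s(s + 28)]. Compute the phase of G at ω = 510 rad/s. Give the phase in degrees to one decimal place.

-176.9°

∠(j510 + 28) = arctan(510/28) = 86.86°
∠(j510) = 90.00°
∠G(j510) = − (86.86° + 90.00°) = -176.86°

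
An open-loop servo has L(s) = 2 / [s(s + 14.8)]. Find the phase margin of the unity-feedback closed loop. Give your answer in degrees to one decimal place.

Gain crossover: |L(jω)| = 1 at ω ≈ 0.135 rad s⁻¹.
∠L(j0.135) = −90° − arctan(0.135/14.8) ≈ -90.52°
PM = 180° + (-90.52°) = 89.48°

89.5°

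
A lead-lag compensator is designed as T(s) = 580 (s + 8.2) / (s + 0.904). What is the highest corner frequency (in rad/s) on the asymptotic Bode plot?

8.2 rad/s

Break frequencies occur at each pole and zero magnitude: 0.904 rad/s, 8.2 rad/s.
The highest is 8.2 rad/s.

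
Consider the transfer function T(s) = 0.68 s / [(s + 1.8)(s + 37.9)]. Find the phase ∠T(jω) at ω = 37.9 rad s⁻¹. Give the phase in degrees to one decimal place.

∠(j37.9) = 90.00°
∠(j37.9 + 1.8) = arctan(37.9/1.8) = 87.28°
∠(j37.9 + 37.9) = arctan(37.9/37.9) = 45.00°
∠T(j37.9) = 90.00° − (87.28° + 45.00°) = -42.28°

-42.3°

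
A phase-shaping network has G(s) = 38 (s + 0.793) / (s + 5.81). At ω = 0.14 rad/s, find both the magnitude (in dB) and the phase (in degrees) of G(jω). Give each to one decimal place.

|G| = 14.4 dB, ∠G = 8.6 deg

|j0.14 + 0.793| = √(0.14² + 0.793²) = 0.8053
|j0.14 + 5.81| = √(0.14² + 5.81²) = 5.812
|G(j0.14)| = 38 × 0.8053 / 5.812 = 5.2653
20 log₁₀(5.2653) = 14.43 dB
∠(j0.14 + 0.793) = arctan(0.14/0.793) = 10.01°
∠(j0.14 + 5.81) = arctan(0.14/5.81) = 1.38°
∠G(j0.14) = 10.01° − 1.38° = 8.63°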